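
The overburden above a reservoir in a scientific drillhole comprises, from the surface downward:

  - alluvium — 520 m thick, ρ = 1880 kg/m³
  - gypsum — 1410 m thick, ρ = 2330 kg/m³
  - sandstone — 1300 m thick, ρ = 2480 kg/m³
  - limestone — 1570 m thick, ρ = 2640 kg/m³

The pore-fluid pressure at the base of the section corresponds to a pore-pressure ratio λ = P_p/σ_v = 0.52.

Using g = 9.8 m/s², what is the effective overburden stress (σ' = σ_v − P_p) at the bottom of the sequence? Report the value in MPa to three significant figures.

Overburden (lithostatic) stress σ_v:
alluvium: 1880 kg/m³ × 9.8 m/s² × 520 m = 9.580×10^6 Pa = 9.580 MPa
gypsum: 2330 kg/m³ × 9.8 m/s² × 1410 m = 3.220×10^7 Pa = 32.20 MPa
sandstone: 2480 kg/m³ × 9.8 m/s² × 1300 m = 3.160×10^7 Pa = 31.60 MPa
limestone: 2640 kg/m³ × 9.8 m/s² × 1570 m = 4.062×10^7 Pa = 40.62 MPa
Total = 9.580 + 32.20 + 31.60 + 40.62 = 113.99 MPa
Pore pressure P_p = λ·σ_v = 0.52 × 114.0 MPa = 59.28 MPa
Effective stress σ' = σ_v − P_p = 114.0 − 59.28 = 54.716 MPa

54.7 MPa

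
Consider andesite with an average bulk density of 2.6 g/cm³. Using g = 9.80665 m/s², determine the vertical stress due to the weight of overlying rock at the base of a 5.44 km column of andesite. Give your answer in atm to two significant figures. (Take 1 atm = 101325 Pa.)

1400 atm

andesite: 2600 kg/m³ × 9.80665 m/s² × 5440 m = 1.387×10^8 Pa = 1369 atm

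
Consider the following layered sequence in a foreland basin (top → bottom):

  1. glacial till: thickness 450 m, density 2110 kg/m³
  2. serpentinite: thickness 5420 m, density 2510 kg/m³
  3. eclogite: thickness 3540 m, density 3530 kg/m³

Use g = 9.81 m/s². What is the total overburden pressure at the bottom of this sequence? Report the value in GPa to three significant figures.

glacial till: 2110 kg/m³ × 9.81 m/s² × 450 m = 9.315×10^6 Pa = 9.315×10^-3 GPa
serpentinite: 2510 kg/m³ × 9.81 m/s² × 5420 m = 1.335×10^8 Pa = 0.1335 GPa
eclogite: 3530 kg/m³ × 9.81 m/s² × 3540 m = 1.226×10^8 Pa = 0.1226 GPa
Total = 9.315×10^-3 + 0.1335 + 0.1226 = 0.26536 GPa

0.265 GPa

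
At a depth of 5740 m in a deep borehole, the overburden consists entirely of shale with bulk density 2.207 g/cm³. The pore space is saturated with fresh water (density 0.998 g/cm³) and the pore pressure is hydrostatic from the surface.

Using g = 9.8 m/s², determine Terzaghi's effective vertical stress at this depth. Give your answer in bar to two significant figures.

680 bar

Overburden (lithostatic) stress σ_v:
shale: 2207 kg/m³ × 9.8 m/s² × 5740 m = 1.241×10^8 Pa = 124.1 MPa
Pore pressure P_p = 998 kg/m³ × 9.8 m/s² × 5740 m = 5.614×10^7 Pa = 56.14 MPa
Effective stress σ' = σ_v − P_p = 124.1 − 56.14 = 68.009 MPa = 680.09 bar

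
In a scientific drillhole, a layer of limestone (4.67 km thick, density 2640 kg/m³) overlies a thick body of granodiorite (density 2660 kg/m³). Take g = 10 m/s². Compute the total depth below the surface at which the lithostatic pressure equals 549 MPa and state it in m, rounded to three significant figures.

Pressure at base of upper layers: 2640×10×4670 = 1.233×10^8 Pa = 123.3 MPa
Remaining pressure to be supplied by granodiorite: 5.490×10^8 − 1.233×10^8 = 4.257×10^8 Pa
Additional depth in granodiorite = 4.257×10^8 Pa / (2660 kg/m³ × 10 m/s²) = 16004 m
Total depth = 4670 m + 16004 m = 20674 m

20700 m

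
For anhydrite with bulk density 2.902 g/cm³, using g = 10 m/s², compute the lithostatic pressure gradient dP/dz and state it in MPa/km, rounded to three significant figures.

29.0 MPa/km

dP/dz = ρg = 2902 kg/m³ × 10 m/s² = 29020 Pa/m
= 29020 Pa/m × (1 MPa/km / 1000.0 Pa/m) = 29.020 MPa/km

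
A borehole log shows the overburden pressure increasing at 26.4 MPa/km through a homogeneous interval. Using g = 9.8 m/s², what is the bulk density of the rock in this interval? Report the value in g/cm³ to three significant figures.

ρ = (dP/dz)/g = 26.4 MPa/km / 9.8 m/s² = 26400 Pa/m / 9.8 m/s² = 2693.9 kg/m³
= 2.694 g/cm³

2.69 g/cm³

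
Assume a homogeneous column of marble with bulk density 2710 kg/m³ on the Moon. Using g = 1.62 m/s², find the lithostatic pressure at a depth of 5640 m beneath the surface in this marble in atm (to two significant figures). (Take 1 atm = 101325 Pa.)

240 atm

marble: 2710 kg/m³ × 1.62 m/s² × 5640 m = 2.476×10^7 Pa = 244.4 atm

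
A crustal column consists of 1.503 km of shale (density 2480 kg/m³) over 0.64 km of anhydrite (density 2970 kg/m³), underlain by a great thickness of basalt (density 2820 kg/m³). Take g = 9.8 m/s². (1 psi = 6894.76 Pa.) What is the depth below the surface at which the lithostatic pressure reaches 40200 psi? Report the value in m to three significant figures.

10200 m

Pressure at base of upper layers: 2480×9.8×1503 + 2970×9.8×640 = 5.516×10^7 Pa = 8000 psi
Remaining pressure to be supplied by basalt: 2.772×10^8 − 5.516×10^7 = 2.220×10^8 Pa
Additional depth in basalt = 2.220×10^8 Pa / (2820 kg/m³ × 9.8 m/s²) = 8033.5 m
Total depth = 2143 m + 8033.5 m = 10176 m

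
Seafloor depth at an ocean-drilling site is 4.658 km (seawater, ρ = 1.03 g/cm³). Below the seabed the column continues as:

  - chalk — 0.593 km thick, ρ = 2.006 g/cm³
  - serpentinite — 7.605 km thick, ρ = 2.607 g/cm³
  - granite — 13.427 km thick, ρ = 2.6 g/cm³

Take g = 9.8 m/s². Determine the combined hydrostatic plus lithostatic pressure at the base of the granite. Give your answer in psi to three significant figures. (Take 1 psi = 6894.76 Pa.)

86300 psi

seawater: 1030 kg/m³ × 9.8 m/s² × 4658 m = 4.702×10^7 Pa = 6819 psi
chalk: 2006 kg/m³ × 9.8 m/s² × 593 m = 1.166×10^7 Pa = 1691 psi
serpentinite: 2607 kg/m³ × 9.8 m/s² × 7605 m = 1.943×10^8 Pa = 28180 psi
granite: 2600 kg/m³ × 9.8 m/s² × 13427 m = 3.421×10^8 Pa = 49620 psi
Total = 6819 + 1691 + 28180 + 49620 = 86311 psi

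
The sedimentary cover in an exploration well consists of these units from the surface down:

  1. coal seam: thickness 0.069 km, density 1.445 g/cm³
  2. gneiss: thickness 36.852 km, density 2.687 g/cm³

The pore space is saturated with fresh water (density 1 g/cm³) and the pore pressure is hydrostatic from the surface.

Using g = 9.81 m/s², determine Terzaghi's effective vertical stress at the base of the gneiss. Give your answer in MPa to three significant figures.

610 MPa

Overburden (lithostatic) stress σ_v:
coal seam: 1445 kg/m³ × 9.81 m/s² × 69 m = 9.781×10^5 Pa = 0.9781 MPa
gneiss: 2687 kg/m³ × 9.81 m/s² × 36852 m = 9.714×10^8 Pa = 971.4 MPa
Total = 0.9781 + 971.4 = 972.38 MPa
Pore pressure P_p = 1000 kg/m³ × 9.81 m/s² × 36921 m = 3.622×10^8 Pa = 362.2 MPa
Effective stress σ' = σ_v − P_p = 972.4 − 362.2 = 610.18 MPa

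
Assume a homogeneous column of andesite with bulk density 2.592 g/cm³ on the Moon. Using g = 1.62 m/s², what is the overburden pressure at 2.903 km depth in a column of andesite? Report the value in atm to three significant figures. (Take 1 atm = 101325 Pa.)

120 atm

andesite: 2592 kg/m³ × 1.62 m/s² × 2903 m = 1.219×10^7 Pa = 120.3 atm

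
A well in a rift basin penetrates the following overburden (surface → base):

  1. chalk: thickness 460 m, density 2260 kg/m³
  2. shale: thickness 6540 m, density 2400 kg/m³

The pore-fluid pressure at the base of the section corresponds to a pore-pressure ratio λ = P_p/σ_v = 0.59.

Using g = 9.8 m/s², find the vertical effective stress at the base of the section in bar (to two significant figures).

Overburden (lithostatic) stress σ_v:
chalk: 2260 kg/m³ × 9.8 m/s² × 460 m = 1.019×10^7 Pa = 10.19 MPa
shale: 2400 kg/m³ × 9.8 m/s² × 6540 m = 1.538×10^8 Pa = 153.8 MPa
Total = 10.19 + 153.8 = 164.01 MPa
Pore pressure P_p = λ·σ_v = 0.59 × 164.0 MPa = 96.77 MPa
Effective stress σ' = σ_v − P_p = 164.0 − 96.77 = 67.244 MPa = 672.44 bar

670 bar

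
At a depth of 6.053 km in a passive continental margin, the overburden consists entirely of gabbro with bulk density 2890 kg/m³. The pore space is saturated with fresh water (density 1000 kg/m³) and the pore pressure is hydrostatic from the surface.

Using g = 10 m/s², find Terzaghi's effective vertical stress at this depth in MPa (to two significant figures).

Overburden (lithostatic) stress σ_v:
gabbro: 2890 kg/m³ × 10 m/s² × 6053 m = 1.749×10^8 Pa = 174.9 MPa
Pore pressure P_p = 1000 kg/m³ × 10 m/s² × 6053 m = 6.053×10^7 Pa = 60.53 MPa
Effective stress σ' = σ_v − P_p = 174.9 − 60.53 = 114.40 MPa

110 MPa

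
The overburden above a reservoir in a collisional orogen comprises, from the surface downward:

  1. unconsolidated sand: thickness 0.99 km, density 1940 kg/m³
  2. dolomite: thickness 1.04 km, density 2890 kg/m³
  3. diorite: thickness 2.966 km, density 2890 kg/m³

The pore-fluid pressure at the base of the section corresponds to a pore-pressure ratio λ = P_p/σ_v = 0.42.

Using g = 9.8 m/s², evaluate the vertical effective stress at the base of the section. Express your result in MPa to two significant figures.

77 MPa

Overburden (lithostatic) stress σ_v:
unconsolidated sand: 1940 kg/m³ × 9.8 m/s² × 990 m = 1.882×10^7 Pa = 18.82 MPa
dolomite: 2890 kg/m³ × 9.8 m/s² × 1040 m = 2.945×10^7 Pa = 29.45 MPa
diorite: 2890 kg/m³ × 9.8 m/s² × 2966 m = 8.400×10^7 Pa = 84.00 MPa
Total = 18.82 + 29.45 + 84.00 = 132.28 MPa
Pore pressure P_p = λ·σ_v = 0.42 × 132.3 MPa = 55.56 MPa
Effective stress σ' = σ_v − P_p = 132.3 − 55.56 = 76.722 MPa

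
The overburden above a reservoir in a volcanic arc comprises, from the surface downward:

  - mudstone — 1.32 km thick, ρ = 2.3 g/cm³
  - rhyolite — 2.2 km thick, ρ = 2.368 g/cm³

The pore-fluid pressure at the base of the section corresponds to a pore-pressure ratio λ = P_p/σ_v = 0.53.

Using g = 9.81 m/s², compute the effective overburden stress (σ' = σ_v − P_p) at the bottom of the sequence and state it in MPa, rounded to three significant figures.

38.0 MPa

Overburden (lithostatic) stress σ_v:
mudstone: 2300 kg/m³ × 9.81 m/s² × 1320 m = 2.978×10^7 Pa = 29.78 MPa
rhyolite: 2368 kg/m³ × 9.81 m/s² × 2200 m = 5.111×10^7 Pa = 51.11 MPa
Total = 29.78 + 51.11 = 80.889 MPa
Pore pressure P_p = λ·σ_v = 0.53 × 80.89 MPa = 42.87 MPa
Effective stress σ' = σ_v − P_p = 80.89 − 42.87 = 38.018 MPa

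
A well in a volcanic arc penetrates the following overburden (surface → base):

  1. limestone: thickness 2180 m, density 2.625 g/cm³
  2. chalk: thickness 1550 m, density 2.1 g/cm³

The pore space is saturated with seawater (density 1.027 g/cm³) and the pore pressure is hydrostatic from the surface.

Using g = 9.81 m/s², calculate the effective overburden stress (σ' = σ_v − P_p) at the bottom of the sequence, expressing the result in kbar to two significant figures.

0.50 kbar

Overburden (lithostatic) stress σ_v:
limestone: 2625 kg/m³ × 9.81 m/s² × 2180 m = 5.614×10^7 Pa = 56.14 MPa
chalk: 2100 kg/m³ × 9.81 m/s² × 1550 m = 3.193×10^7 Pa = 31.93 MPa
Total = 56.14 + 31.93 = 88.069 MPa
Pore pressure P_p = 1027 kg/m³ × 9.81 m/s² × 3730 m = 3.758×10^7 Pa = 37.58 MPa
Effective stress σ' = σ_v − P_p = 88.07 − 37.58 = 50.490 MPa = 0.50490 kbar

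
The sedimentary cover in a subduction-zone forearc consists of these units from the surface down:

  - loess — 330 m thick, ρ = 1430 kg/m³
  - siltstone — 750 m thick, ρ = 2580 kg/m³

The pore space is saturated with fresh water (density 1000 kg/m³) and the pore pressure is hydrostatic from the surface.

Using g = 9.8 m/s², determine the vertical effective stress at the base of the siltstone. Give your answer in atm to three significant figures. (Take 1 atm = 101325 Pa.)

128 atm

Overburden (lithostatic) stress σ_v:
loess: 1430 kg/m³ × 9.8 m/s² × 330 m = 4.625×10^6 Pa = 4.625 MPa
siltstone: 2580 kg/m³ × 9.8 m/s² × 750 m = 1.896×10^7 Pa = 18.96 MPa
Total = 4.625 + 18.96 = 23.588 MPa
Pore pressure P_p = 1000 kg/m³ × 9.8 m/s² × 1080 m = 1.058×10^7 Pa = 10.58 MPa
Effective stress σ' = σ_v − P_p = 23.59 − 10.58 = 13.004 MPa = 128.34 atm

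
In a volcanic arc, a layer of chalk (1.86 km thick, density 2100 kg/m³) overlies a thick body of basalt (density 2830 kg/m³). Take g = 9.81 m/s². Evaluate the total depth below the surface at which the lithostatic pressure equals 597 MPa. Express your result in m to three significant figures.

22000 m

Pressure at base of upper layers: 2100×9.81×1860 = 3.832×10^7 Pa = 38.32 MPa
Remaining pressure to be supplied by basalt: 5.970×10^8 − 3.832×10^7 = 5.587×10^8 Pa
Additional depth in basalt = 5.587×10^8 Pa / (2830 kg/m³ × 9.81 m/s²) = 20124 m
Total depth = 1860 m + 20124 m = 21984 m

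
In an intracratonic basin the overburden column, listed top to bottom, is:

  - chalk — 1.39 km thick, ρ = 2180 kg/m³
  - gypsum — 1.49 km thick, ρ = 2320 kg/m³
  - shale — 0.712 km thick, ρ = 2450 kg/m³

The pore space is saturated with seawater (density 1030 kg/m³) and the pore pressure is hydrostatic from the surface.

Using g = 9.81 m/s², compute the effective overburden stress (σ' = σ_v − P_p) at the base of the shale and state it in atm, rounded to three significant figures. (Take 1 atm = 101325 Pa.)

Overburden (lithostatic) stress σ_v:
chalk: 2180 kg/m³ × 9.81 m/s² × 1390 m = 2.973×10^7 Pa = 29.73 MPa
gypsum: 2320 kg/m³ × 9.81 m/s² × 1490 m = 3.391×10^7 Pa = 33.91 MPa
shale: 2450 kg/m³ × 9.81 m/s² × 712 m = 1.711×10^7 Pa = 17.11 MPa
Total = 29.73 + 33.91 + 17.11 = 80.750 MPa
Pore pressure P_p = 1030 kg/m³ × 9.81 m/s² × 3592 m = 3.629×10^7 Pa = 36.29 MPa
Effective stress σ' = σ_v − P_p = 80.75 − 36.29 = 44.455 MPa = 438.74 atm

439 atm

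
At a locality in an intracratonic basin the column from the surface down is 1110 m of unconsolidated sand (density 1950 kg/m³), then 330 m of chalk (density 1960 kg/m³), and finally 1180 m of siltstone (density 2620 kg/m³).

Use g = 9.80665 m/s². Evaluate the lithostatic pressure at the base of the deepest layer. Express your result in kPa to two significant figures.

58000 kPa

unconsolidated sand: 1950 kg/m³ × 9.80665 m/s² × 1110 m = 2.123×10^7 Pa = 21226 kPa
chalk: 1960 kg/m³ × 9.80665 m/s² × 330 m = 6.343×10^6 Pa = 6343 kPa
siltstone: 2620 kg/m³ × 9.80665 m/s² × 1180 m = 3.032×10^7 Pa = 30318 kPa
Total = 21226 + 6343 + 30318 = 57888 kPa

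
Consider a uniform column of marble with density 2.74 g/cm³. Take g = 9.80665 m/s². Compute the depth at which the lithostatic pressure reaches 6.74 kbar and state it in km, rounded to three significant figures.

h = P/(ρg) = 6.74 kbar / (2740 kg/m³ × 9.80665 m/s²) = 6.740×10^8 Pa / 26870 Pa/m = 25084 m
= 25.084 km

25.1 km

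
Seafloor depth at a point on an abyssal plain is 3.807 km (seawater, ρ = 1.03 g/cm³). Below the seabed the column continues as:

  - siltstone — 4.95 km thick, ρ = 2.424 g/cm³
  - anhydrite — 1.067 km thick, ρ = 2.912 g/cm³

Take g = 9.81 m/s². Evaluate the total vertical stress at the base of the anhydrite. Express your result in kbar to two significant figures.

1.9 kbar

seawater: 1030 kg/m³ × 9.81 m/s² × 3807 m = 3.847×10^7 Pa = 0.3847 kbar
siltstone: 2424 kg/m³ × 9.81 m/s² × 4950 m = 1.177×10^8 Pa = 1.177 kbar
anhydrite: 2912 kg/m³ × 9.81 m/s² × 1067 m = 3.048×10^7 Pa = 0.3048 kbar
Total = 0.3847 + 1.177 + 0.3048 = 1.8666 kbar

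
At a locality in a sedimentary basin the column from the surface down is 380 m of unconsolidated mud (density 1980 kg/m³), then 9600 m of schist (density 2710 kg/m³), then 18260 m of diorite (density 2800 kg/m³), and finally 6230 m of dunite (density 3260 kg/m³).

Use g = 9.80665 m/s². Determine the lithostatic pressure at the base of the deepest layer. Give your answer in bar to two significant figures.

unconsolidated mud: 1980 kg/m³ × 9.80665 m/s² × 380 m = 7.379×10^6 Pa = 73.79 bar
schist: 2710 kg/m³ × 9.80665 m/s² × 9600 m = 2.551×10^8 Pa = 2551 bar
diorite: 2800 kg/m³ × 9.80665 m/s² × 18260 m = 5.014×10^8 Pa = 5014 bar
dunite: 3260 kg/m³ × 9.80665 m/s² × 6230 m = 1.992×10^8 Pa = 1992 bar
Total = 73.79 + 2551 + 5014 + 1992 = 9630.7 bar

9600 bar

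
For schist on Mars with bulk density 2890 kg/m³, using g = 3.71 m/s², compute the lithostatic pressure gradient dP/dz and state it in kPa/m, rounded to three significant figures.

10.7 kPa/m

dP/dz = ρg = 2890 kg/m³ × 3.71 m/s² = 10722 Pa/m
= 10722 Pa/m × (1 kPa/m / 1000.0 Pa/m) = 10.722 kPa/m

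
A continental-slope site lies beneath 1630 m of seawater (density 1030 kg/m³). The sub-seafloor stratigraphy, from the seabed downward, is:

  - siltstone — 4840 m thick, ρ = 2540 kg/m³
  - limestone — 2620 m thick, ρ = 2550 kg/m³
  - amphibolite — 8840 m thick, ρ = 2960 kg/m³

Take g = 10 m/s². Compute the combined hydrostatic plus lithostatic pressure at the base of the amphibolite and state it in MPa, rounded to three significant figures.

468 MPa

seawater: 1030 kg/m³ × 10 m/s² × 1630 m = 1.679×10^7 Pa = 16.79 MPa
siltstone: 2540 kg/m³ × 10 m/s² × 4840 m = 1.229×10^8 Pa = 122.9 MPa
limestone: 2550 kg/m³ × 10 m/s² × 2620 m = 6.681×10^7 Pa = 66.81 MPa
amphibolite: 2960 kg/m³ × 10 m/s² × 8840 m = 2.617×10^8 Pa = 261.7 MPa
Total = 16.79 + 122.9 + 66.81 + 261.7 = 468.20 MPa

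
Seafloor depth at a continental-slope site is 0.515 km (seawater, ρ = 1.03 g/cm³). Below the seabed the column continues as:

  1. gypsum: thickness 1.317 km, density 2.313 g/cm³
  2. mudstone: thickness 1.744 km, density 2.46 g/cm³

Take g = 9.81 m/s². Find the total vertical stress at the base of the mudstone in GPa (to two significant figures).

seawater: 1030 kg/m³ × 9.81 m/s² × 515 m = 5.204×10^6 Pa = 5.204×10^-3 GPa
gypsum: 2313 kg/m³ × 9.81 m/s² × 1317 m = 2.988×10^7 Pa = 0.02988 GPa
mudstone: 2460 kg/m³ × 9.81 m/s² × 1744 m = 4.209×10^7 Pa = 0.04209 GPa
Total = 5.204×10^-3 + 0.02988 + 0.04209 = 0.077174 GPa

0.077 GPa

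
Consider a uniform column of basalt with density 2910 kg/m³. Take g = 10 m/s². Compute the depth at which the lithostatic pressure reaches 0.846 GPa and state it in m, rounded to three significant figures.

h = P/(ρg) = 0.846 GPa / (2910 kg/m³ × 10 m/s²) = 8.460×10^8 Pa / 29100 Pa/m = 29072 m

29100 m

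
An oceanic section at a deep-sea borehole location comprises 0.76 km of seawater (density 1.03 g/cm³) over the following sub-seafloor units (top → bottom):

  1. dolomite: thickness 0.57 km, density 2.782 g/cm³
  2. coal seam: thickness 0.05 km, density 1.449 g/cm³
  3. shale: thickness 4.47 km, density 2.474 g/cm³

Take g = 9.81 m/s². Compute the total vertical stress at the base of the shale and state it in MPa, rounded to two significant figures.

130 MPa

seawater: 1030 kg/m³ × 9.81 m/s² × 760 m = 7.679×10^6 Pa = 7.679 MPa
dolomite: 2782 kg/m³ × 9.81 m/s² × 570 m = 1.556×10^7 Pa = 15.56 MPa
coal seam: 1449 kg/m³ × 9.81 m/s² × 50 m = 7.107×10^5 Pa = 0.7107 MPa
shale: 2474 kg/m³ × 9.81 m/s² × 4470 m = 1.085×10^8 Pa = 108.5 MPa
Total = 7.679 + 15.56 + 0.7107 + 108.5 = 132.43 MPa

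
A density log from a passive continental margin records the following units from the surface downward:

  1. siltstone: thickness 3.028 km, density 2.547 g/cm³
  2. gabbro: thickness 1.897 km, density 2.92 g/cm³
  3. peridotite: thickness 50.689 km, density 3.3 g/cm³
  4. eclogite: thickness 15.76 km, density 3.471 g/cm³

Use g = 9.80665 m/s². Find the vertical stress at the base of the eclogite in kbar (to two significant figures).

siltstone: 2547 kg/m³ × 9.80665 m/s² × 3028 m = 7.563×10^7 Pa = 0.7563 kbar
gabbro: 2920 kg/m³ × 9.80665 m/s² × 1897 m = 5.432×10^7 Pa = 0.5432 kbar
peridotite: 3300 kg/m³ × 9.80665 m/s² × 50689 m = 1.640×10^9 Pa = 16.40 kbar
eclogite: 3471 kg/m³ × 9.80665 m/s² × 15760 m = 5.365×10^8 Pa = 5.365 kbar
Total = 0.7563 + 0.5432 + 16.40 + 5.365 = 23.068 kbar

23 kbar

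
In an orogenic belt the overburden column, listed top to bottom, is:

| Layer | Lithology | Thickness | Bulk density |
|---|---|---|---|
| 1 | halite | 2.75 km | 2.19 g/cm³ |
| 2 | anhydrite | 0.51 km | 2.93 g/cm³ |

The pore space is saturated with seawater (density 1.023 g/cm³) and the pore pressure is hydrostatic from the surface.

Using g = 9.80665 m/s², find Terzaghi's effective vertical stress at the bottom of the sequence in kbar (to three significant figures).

0.410 kbar

Overburden (lithostatic) stress σ_v:
halite: 2190 kg/m³ × 9.80665 m/s² × 2750 m = 5.906×10^7 Pa = 59.06 MPa
anhydrite: 2930 kg/m³ × 9.80665 m/s² × 510 m = 1.465×10^7 Pa = 14.65 MPa
Total = 59.06 + 14.65 = 73.715 MPa
Pore pressure P_p = 1023 kg/m³ × 9.80665 m/s² × 3260 m = 3.270×10^7 Pa = 32.70 MPa
Effective stress σ' = σ_v − P_p = 73.71 − 32.70 = 41.010 MPa = 0.41010 kbar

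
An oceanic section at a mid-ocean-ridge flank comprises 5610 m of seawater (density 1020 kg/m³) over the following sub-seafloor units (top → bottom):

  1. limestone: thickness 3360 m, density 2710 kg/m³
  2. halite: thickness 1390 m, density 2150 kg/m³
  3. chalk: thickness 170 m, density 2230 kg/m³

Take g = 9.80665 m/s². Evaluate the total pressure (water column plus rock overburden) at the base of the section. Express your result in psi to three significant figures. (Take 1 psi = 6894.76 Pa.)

seawater: 1020 kg/m³ × 9.80665 m/s² × 5610 m = 5.612×10^7 Pa = 8139 psi
limestone: 2710 kg/m³ × 9.80665 m/s² × 3360 m = 8.930×10^7 Pa = 12951 psi
halite: 2150 kg/m³ × 9.80665 m/s² × 1390 m = 2.931×10^7 Pa = 4251 psi
chalk: 2230 kg/m³ × 9.80665 m/s² × 170 m = 3.718×10^6 Pa = 539.2 psi
Total = 8139 + 12951 + 4251 + 539.2 = 25880 psi

25900 psi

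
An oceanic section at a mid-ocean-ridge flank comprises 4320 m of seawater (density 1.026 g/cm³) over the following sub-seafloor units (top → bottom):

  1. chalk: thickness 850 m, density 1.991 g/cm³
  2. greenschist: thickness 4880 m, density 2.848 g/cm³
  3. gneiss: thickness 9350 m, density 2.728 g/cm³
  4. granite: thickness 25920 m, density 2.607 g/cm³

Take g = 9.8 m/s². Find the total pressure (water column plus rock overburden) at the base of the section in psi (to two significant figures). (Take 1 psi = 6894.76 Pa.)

160000 psi

seawater: 1026 kg/m³ × 9.8 m/s² × 4320 m = 4.344×10^7 Pa = 6300 psi
chalk: 1991 kg/m³ × 9.8 m/s² × 850 m = 1.659×10^7 Pa = 2405 psi
greenschist: 2848 kg/m³ × 9.8 m/s² × 4880 m = 1.362×10^8 Pa = 19755 psi
gneiss: 2728 kg/m³ × 9.8 m/s² × 9350 m = 2.500×10^8 Pa = 36255 psi
granite: 2607 kg/m³ × 9.8 m/s² × 25920 m = 6.622×10^8 Pa = 96047 psi
Total = 6300 + 2405 + 19755 + 36255 + 96047 = 1.6076×10^5 psi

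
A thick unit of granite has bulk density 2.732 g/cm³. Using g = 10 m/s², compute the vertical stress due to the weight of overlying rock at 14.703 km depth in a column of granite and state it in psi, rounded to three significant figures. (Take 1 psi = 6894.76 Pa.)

granite: 2732 kg/m³ × 10 m/s² × 14703 m = 4.017×10^8 Pa = 58260 psi

58300 psi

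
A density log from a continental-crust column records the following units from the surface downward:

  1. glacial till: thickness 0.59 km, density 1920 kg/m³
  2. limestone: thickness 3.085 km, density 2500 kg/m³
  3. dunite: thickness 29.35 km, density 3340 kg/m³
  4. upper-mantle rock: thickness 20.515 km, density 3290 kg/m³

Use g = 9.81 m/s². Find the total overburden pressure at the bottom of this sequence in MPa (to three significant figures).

1710 MPa

glacial till: 1920 kg/m³ × 9.81 m/s² × 590 m = 1.111×10^7 Pa = 11.11 MPa
limestone: 2500 kg/m³ × 9.81 m/s² × 3085 m = 7.566×10^7 Pa = 75.66 MPa
dunite: 3340 kg/m³ × 9.81 m/s² × 29350 m = 9.617×10^8 Pa = 961.7 MPa
upper-mantle rock: 3290 kg/m³ × 9.81 m/s² × 20515 m = 6.621×10^8 Pa = 662.1 MPa
Total = 11.11 + 75.66 + 961.7 + 662.1 = 1710.6 MPa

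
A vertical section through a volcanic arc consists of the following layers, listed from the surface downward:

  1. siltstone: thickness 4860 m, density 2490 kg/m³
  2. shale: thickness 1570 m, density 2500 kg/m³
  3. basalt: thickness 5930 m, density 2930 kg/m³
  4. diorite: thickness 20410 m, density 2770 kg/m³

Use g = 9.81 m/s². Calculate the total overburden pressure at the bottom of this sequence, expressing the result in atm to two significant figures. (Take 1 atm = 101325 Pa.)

8700 atm

siltstone: 2490 kg/m³ × 9.81 m/s² × 4860 m = 1.187×10^8 Pa = 1172 atm
shale: 2500 kg/m³ × 9.81 m/s² × 1570 m = 3.850×10^7 Pa = 380.0 atm
basalt: 2930 kg/m³ × 9.81 m/s² × 5930 m = 1.704×10^8 Pa = 1682 atm
diorite: 2770 kg/m³ × 9.81 m/s² × 20410 m = 5.546×10^8 Pa = 5474 atm
Total = 1172 + 380.0 + 1682 + 5474 = 8707.4 atm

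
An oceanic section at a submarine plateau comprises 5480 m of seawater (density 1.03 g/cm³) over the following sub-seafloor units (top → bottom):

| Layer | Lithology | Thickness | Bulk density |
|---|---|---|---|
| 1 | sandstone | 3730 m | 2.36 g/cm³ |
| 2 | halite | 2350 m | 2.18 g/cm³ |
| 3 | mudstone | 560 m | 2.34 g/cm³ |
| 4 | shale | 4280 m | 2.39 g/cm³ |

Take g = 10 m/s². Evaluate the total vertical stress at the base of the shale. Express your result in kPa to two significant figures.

310000 kPa

seawater: 1030 kg/m³ × 10 m/s² × 5480 m = 5.644×10^7 Pa = 56444 kPa
sandstone: 2360 kg/m³ × 10 m/s² × 3730 m = 8.803×10^7 Pa = 88028 kPa
halite: 2180 kg/m³ × 10 m/s² × 2350 m = 5.123×10^7 Pa = 51230 kPa
mudstone: 2340 kg/m³ × 10 m/s² × 560 m = 1.310×10^7 Pa = 13104 kPa
shale: 2390 kg/m³ × 10 m/s² × 4280 m = 1.023×10^8 Pa = 1.023×10^5 kPa
Total = 56444 + 88028 + 51230 + 13104 + 1.023×10^5 = 3.1110×10^5 kPa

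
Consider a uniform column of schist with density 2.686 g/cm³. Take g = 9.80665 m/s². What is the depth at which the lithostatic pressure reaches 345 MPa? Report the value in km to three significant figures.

13.1 km

h = P/(ρg) = 345 MPa / (2686 kg/m³ × 9.80665 m/s²) = 3.450×10^8 Pa / 26341 Pa/m = 13098 m
= 13.098 km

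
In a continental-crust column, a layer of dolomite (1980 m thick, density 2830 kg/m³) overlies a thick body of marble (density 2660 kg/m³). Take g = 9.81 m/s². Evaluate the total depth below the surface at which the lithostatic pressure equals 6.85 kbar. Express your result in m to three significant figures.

Pressure at base of upper layers: 2830×9.81×1980 = 5.497×10^7 Pa = 0.5497 kbar
Remaining pressure to be supplied by marble: 6.850×10^8 − 5.497×10^7 = 6.300×10^8 Pa
Additional depth in marble = 6.300×10^8 Pa / (2660 kg/m³ × 9.81 m/s²) = 24144 m
Total depth = 1980 m + 24144 m = 26124 m

26100 m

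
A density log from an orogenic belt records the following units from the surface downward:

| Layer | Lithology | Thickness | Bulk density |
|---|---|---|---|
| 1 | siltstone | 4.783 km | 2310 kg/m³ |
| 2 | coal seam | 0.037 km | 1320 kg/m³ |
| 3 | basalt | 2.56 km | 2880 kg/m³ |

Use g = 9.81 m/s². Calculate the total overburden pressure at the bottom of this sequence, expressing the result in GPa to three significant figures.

0.181 GPa

siltstone: 2310 kg/m³ × 9.81 m/s² × 4783 m = 1.084×10^8 Pa = 0.1084 GPa
coal seam: 1320 kg/m³ × 9.81 m/s² × 37 m = 4.791×10^5 Pa = 4.791×10^-4 GPa
basalt: 2880 kg/m³ × 9.81 m/s² × 2560 m = 7.233×10^7 Pa = 0.07233 GPa
Total = 0.1084 + 4.791×10^-4 + 0.07233 = 0.18119 GPa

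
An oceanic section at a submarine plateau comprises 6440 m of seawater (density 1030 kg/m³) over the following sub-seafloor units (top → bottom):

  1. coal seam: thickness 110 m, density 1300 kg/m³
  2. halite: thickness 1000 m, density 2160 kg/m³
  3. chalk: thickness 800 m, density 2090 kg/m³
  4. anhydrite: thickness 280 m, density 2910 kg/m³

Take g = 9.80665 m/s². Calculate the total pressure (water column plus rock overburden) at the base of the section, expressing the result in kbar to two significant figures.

1.1 kbar

seawater: 1030 kg/m³ × 9.80665 m/s² × 6440 m = 6.505×10^7 Pa = 0.6505 kbar
coal seam: 1300 kg/m³ × 9.80665 m/s² × 110 m = 1.402×10^6 Pa = 0.01402 kbar
halite: 2160 kg/m³ × 9.80665 m/s² × 1000 m = 2.118×10^7 Pa = 0.2118 kbar
chalk: 2090 kg/m³ × 9.80665 m/s² × 800 m = 1.640×10^7 Pa = 0.1640 kbar
anhydrite: 2910 kg/m³ × 9.80665 m/s² × 280 m = 7.990×10^6 Pa = 0.07990 kbar
Total = 0.6505 + 0.01402 + 0.2118 + 0.1640 + 0.07990 = 1.1202 kbar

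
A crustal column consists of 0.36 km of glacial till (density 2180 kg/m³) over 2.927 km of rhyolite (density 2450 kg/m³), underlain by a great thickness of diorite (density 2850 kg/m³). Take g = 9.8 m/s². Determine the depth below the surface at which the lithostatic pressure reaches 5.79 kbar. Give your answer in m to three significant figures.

Pressure at base of upper layers: 2180×9.8×360 + 2450×9.8×2927 = 7.797×10^7 Pa = 0.7797 kbar
Remaining pressure to be supplied by diorite: 5.790×10^8 − 7.797×10^7 = 5.010×10^8 Pa
Additional depth in diorite = 5.010×10^8 Pa / (2850 kg/m³ × 9.8 m/s²) = 17939 m
Total depth = 3287 m + 17939 m = 21226 m

21200 m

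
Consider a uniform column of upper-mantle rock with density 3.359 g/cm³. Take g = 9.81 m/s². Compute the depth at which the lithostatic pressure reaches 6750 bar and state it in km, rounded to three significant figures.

h = P/(ρg) = 6750 bar / (3359 kg/m³ × 9.81 m/s²) = 6.750×10^8 Pa / 32952 Pa/m = 20484 m
= 20.484 km

20.5 km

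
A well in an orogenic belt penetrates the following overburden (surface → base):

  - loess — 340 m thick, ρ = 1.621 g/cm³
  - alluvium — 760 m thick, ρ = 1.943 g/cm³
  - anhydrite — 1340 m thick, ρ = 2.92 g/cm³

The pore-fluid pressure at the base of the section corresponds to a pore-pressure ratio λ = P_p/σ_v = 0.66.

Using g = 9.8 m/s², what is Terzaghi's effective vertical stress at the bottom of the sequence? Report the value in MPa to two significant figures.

20 MPa

Overburden (lithostatic) stress σ_v:
loess: 1621 kg/m³ × 9.8 m/s² × 340 m = 5.401×10^6 Pa = 5.401 MPa
alluvium: 1943 kg/m³ × 9.8 m/s² × 760 m = 1.447×10^7 Pa = 14.47 MPa
anhydrite: 2920 kg/m³ × 9.8 m/s² × 1340 m = 3.835×10^7 Pa = 38.35 MPa
Total = 5.401 + 14.47 + 38.35 = 58.218 MPa
Pore pressure P_p = λ·σ_v = 0.66 × 58.22 MPa = 38.42 MPa
Effective stress σ' = σ_v − P_p = 58.22 − 38.42 = 19.794 MPa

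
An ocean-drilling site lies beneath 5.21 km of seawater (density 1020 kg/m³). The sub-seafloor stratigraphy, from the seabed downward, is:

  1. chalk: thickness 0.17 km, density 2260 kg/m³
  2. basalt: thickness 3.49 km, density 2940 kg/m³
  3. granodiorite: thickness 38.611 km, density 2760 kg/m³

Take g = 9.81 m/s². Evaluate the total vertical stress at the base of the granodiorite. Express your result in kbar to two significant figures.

12 kbar

seawater: 1020 kg/m³ × 9.81 m/s² × 5210 m = 5.213×10^7 Pa = 0.5213 kbar
chalk: 2260 kg/m³ × 9.81 m/s² × 170 m = 3.769×10^6 Pa = 0.03769 kbar
basalt: 2940 kg/m³ × 9.81 m/s² × 3490 m = 1.007×10^8 Pa = 1.007 kbar
granodiorite: 2760 kg/m³ × 9.81 m/s² × 38611 m = 1.045×10^9 Pa = 10.45 kbar
Total = 0.5213 + 0.03769 + 1.007 + 10.45 = 12.020 kbar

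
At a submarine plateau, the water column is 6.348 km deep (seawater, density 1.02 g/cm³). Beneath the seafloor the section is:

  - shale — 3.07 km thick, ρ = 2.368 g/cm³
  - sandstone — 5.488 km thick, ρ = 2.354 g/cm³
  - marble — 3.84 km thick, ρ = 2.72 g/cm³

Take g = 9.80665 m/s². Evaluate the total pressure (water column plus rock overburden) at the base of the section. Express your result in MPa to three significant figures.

364 MPa

seawater: 1020 kg/m³ × 9.80665 m/s² × 6348 m = 6.350×10^7 Pa = 63.50 MPa
shale: 2368 kg/m³ × 9.80665 m/s² × 3070 m = 7.129×10^7 Pa = 71.29 MPa
sandstone: 2354 kg/m³ × 9.80665 m/s² × 5488 m = 1.267×10^8 Pa = 126.7 MPa
marble: 2720 kg/m³ × 9.80665 m/s² × 3840 m = 1.024×10^8 Pa = 102.4 MPa
Total = 63.50 + 71.29 + 126.7 + 102.4 = 363.91 MPa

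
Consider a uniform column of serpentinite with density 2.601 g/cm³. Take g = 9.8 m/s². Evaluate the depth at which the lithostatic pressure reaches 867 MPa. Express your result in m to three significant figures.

34000 m

h = P/(ρg) = 867 MPa / (2601 kg/m³ × 9.8 m/s²) = 8.670×10^8 Pa / 25490 Pa/m = 34014 m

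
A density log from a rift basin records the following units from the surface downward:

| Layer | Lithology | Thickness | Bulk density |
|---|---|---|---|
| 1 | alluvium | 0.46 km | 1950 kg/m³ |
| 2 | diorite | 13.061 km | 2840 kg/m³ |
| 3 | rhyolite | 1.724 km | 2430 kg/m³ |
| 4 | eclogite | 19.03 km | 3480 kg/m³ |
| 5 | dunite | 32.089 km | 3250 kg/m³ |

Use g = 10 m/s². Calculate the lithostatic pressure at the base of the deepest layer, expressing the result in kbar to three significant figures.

alluvium: 1950 kg/m³ × 10 m/s² × 460 m = 8.970×10^6 Pa = 0.08970 kbar
diorite: 2840 kg/m³ × 10 m/s² × 13061 m = 3.709×10^8 Pa = 3.709 kbar
rhyolite: 2430 kg/m³ × 10 m/s² × 1724 m = 4.189×10^7 Pa = 0.4189 kbar
eclogite: 3480 kg/m³ × 10 m/s² × 19030 m = 6.622×10^8 Pa = 6.622 kbar
dunite: 3250 kg/m³ × 10 m/s² × 32089 m = 1.043×10^9 Pa = 10.43 kbar
Total = 0.08970 + 3.709 + 0.4189 + 6.622 + 10.43 = 21.269 kbar

21.3 kbar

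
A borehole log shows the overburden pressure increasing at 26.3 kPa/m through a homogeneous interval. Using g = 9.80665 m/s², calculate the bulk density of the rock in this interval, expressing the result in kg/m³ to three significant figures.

ρ = (dP/dz)/g = 26.3 kPa/m / 9.80665 m/s² = 26300 Pa/m / 9.80665 m/s² = 2681.9 kg/m³

2680 kg/m³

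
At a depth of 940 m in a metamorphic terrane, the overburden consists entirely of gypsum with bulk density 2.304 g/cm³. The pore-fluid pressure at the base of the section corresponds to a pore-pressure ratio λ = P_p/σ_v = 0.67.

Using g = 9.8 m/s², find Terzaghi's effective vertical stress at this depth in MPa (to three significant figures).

7.00 MPa

Overburden (lithostatic) stress σ_v:
gypsum: 2304 kg/m³ × 9.8 m/s² × 940 m = 2.122×10^7 Pa = 21.22 MPa
Pore pressure P_p = λ·σ_v = 0.67 × 21.22 MPa = 14.22 MPa
Effective stress σ' = σ_v − P_p = 21.22 − 14.22 = 7.0041 MPa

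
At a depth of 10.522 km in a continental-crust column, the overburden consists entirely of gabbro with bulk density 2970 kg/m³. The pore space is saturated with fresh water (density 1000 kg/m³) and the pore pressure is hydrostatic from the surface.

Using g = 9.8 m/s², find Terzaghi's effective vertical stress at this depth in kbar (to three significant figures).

2.03 kbar

Overburden (lithostatic) stress σ_v:
gabbro: 2970 kg/m³ × 9.8 m/s² × 10522 m = 3.063×10^8 Pa = 306.3 MPa
Pore pressure P_p = 1000 kg/m³ × 9.8 m/s² × 10522 m = 1.031×10^8 Pa = 103.1 MPa
Effective stress σ' = σ_v − P_p = 306.3 − 103.1 = 203.14 MPa = 2.0314 kbar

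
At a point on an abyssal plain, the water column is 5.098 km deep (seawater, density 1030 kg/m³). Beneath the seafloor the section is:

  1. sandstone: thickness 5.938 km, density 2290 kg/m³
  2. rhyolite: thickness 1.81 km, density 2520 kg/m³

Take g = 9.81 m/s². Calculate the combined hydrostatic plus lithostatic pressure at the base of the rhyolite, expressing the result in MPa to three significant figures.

230 MPa

seawater: 1030 kg/m³ × 9.81 m/s² × 5098 m = 5.151×10^7 Pa = 51.51 MPa
sandstone: 2290 kg/m³ × 9.81 m/s² × 5938 m = 1.334×10^8 Pa = 133.4 MPa
rhyolite: 2520 kg/m³ × 9.81 m/s² × 1810 m = 4.475×10^7 Pa = 44.75 MPa
Total = 51.51 + 133.4 + 44.75 = 229.65 MPa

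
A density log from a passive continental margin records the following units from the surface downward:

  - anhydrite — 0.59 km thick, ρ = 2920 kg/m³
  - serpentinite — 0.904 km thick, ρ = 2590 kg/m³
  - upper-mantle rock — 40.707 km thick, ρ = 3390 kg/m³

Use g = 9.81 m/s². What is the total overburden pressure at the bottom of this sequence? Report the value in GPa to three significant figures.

anhydrite: 2920 kg/m³ × 9.81 m/s² × 590 m = 1.690×10^7 Pa = 0.01690 GPa
serpentinite: 2590 kg/m³ × 9.81 m/s² × 904 m = 2.297×10^7 Pa = 0.02297 GPa
upper-mantle rock: 3390 kg/m³ × 9.81 m/s² × 40707 m = 1.354×10^9 Pa = 1.354 GPa
Total = 0.01690 + 0.02297 + 1.354 = 1.3936 GPa

1.39 GPa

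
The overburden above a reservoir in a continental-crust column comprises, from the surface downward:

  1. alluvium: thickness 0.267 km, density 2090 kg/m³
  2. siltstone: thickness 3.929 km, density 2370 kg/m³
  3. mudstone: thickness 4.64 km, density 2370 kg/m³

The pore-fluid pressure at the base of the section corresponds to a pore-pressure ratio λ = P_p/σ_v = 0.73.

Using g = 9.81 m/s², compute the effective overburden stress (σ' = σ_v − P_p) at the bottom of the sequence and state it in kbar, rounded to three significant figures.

Overburden (lithostatic) stress σ_v:
alluvium: 2090 kg/m³ × 9.81 m/s² × 267 m = 5.474×10^6 Pa = 5.474 MPa
siltstone: 2370 kg/m³ × 9.81 m/s² × 3929 m = 9.135×10^7 Pa = 91.35 MPa
mudstone: 2370 kg/m³ × 9.81 m/s² × 4640 m = 1.079×10^8 Pa = 107.9 MPa
Total = 5.474 + 91.35 + 107.9 = 204.70 MPa
Pore pressure P_p = λ·σ_v = 0.73 × 204.7 MPa = 149.4 MPa
Effective stress σ' = σ_v − P_p = 204.7 − 149.4 = 55.269 MPa = 0.55269 kbar

0.553 kbar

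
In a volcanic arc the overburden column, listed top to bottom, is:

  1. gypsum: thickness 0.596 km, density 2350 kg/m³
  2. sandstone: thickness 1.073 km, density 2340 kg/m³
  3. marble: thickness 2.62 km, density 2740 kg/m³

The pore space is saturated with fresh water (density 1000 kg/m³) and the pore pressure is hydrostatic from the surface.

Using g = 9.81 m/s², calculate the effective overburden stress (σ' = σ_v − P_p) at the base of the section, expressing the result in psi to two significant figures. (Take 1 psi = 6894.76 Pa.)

Overburden (lithostatic) stress σ_v:
gypsum: 2350 kg/m³ × 9.81 m/s² × 596 m = 1.374×10^7 Pa = 13.74 MPa
sandstone: 2340 kg/m³ × 9.81 m/s² × 1073 m = 2.463×10^7 Pa = 24.63 MPa
marble: 2740 kg/m³ × 9.81 m/s² × 2620 m = 7.042×10^7 Pa = 70.42 MPa
Total = 13.74 + 24.63 + 70.42 = 108.80 MPa
Pore pressure P_p = 1000 kg/m³ × 9.81 m/s² × 4289 m = 4.208×10^7 Pa = 42.08 MPa
Effective stress σ' = σ_v − P_p = 108.8 − 42.08 = 66.720 MPa = 9676.9 psi

9700 psi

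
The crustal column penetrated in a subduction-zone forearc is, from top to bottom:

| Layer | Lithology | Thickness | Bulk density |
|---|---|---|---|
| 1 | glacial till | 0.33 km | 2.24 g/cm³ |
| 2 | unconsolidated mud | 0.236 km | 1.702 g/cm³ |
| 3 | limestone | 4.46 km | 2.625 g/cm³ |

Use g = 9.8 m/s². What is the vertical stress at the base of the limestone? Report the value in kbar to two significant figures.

1.3 kbar

glacial till: 2240 kg/m³ × 9.8 m/s² × 330 m = 7.244×10^6 Pa = 0.07244 kbar
unconsolidated mud: 1702 kg/m³ × 9.8 m/s² × 236 m = 3.936×10^6 Pa = 0.03936 kbar
limestone: 2625 kg/m³ × 9.8 m/s² × 4460 m = 1.147×10^8 Pa = 1.147 kbar
Total = 0.07244 + 0.03936 + 1.147 = 1.2591 kbar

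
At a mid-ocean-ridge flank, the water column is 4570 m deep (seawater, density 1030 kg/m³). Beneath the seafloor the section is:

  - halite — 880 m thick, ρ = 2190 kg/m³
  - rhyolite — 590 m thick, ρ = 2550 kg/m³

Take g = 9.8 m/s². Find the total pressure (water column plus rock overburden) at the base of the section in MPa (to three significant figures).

seawater: 1030 kg/m³ × 9.8 m/s² × 4570 m = 4.613×10^7 Pa = 46.13 MPa
halite: 2190 kg/m³ × 9.8 m/s² × 880 m = 1.889×10^7 Pa = 18.89 MPa
rhyolite: 2550 kg/m³ × 9.8 m/s² × 590 m = 1.474×10^7 Pa = 14.74 MPa
Total = 46.13 + 18.89 + 14.74 = 79.760 MPa

79.8 MPa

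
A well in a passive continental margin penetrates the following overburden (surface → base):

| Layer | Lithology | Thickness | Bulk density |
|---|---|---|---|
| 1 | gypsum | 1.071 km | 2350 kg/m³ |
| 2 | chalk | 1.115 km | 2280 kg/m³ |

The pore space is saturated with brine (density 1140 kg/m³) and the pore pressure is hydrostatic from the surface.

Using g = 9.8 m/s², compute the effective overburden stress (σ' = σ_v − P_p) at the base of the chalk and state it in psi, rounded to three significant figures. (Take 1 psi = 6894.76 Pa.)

Overburden (lithostatic) stress σ_v:
gypsum: 2350 kg/m³ × 9.8 m/s² × 1071 m = 2.467×10^7 Pa = 24.67 MPa
chalk: 2280 kg/m³ × 9.8 m/s² × 1115 m = 2.491×10^7 Pa = 24.91 MPa
Total = 24.67 + 24.91 = 49.579 MPa
Pore pressure P_p = 1140 kg/m³ × 9.8 m/s² × 2186 m = 2.442×10^7 Pa = 24.42 MPa
Effective stress σ' = σ_v − P_p = 49.58 − 24.42 = 25.157 MPa = 3648.7 psi

3650 psi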